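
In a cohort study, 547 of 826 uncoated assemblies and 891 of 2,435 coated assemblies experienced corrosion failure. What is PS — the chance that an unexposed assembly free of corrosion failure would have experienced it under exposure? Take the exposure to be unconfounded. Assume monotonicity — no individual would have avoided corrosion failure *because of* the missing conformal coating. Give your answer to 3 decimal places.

PS ≈ 0.467

p₁ = P(outcome | exposed) = 547/826 = 0.66223
p₀ = P(outcome | unexposed) = 891/2435 = 0.36591
Under exogeneity and monotonicity, PS = (p₁ − p₀) / (1 − p₀).
PS = (0.66223 − 0.36591) / (1 − 0.36591) = 0.29631 / 0.63409 ≈ 0.4673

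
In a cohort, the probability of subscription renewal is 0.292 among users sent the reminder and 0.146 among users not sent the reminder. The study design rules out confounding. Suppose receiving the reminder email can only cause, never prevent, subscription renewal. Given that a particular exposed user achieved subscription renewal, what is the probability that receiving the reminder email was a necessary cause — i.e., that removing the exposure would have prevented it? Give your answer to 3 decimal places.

PN ≈ 0.500

Let p₁ = 0.292, p₀ = 0.146.
Under exogeneity and monotonicity, PN = (p₁ − p₀) / p₁.
PN = (0.292 − 0.146) / 0.292 = 0.146 / 0.292 ≈ 0.5000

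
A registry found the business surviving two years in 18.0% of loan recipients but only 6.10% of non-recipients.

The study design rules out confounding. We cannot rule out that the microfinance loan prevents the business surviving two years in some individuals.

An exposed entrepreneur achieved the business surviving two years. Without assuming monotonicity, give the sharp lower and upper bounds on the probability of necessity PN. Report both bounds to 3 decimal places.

0.661 ≤ PN ≤ 1.000

p₁ = 0.18, p₀ = 0.061.
Under exogeneity alone the bounds on PN are max{0,(p₁−p₀)/p₁} ≤ PN ≤ min{1,(1−p₀)/p₁}.
  lower = (p₁ − p₀)/p₁ = 0.119 / 0.18 ≈ 0.6611
  upper = min{1, (1 − p₀)/p₁} = 0.939 / 0.18 ≈ 5.2167 → capped at 1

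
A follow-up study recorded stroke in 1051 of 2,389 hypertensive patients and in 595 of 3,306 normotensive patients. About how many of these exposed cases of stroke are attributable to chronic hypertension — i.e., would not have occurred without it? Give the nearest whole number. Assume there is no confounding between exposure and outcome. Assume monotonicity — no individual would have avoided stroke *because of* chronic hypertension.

p₁ = P(outcome | exposed) = 1051/2389 = 0.43993
p₀ = P(outcome | unexposed) = 595/3306 = 0.17998
PN = (p₁ − p₀)/p₁ = (0.43993 − 0.17998) / 0.43993 ≈ 0.59090.
Attributable cases ≈ PN × (exposed cases) = 0.59090 × 1051 ≈ 621.04.

about 621 cases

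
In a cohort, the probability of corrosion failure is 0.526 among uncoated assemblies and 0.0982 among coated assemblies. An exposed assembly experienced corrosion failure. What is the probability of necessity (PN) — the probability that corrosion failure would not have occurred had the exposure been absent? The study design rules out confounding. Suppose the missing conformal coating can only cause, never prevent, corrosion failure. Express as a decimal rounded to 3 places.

Let p₁ = 0.526, p₀ = 0.0982.
Under exogeneity and monotonicity, PN = (p₁ − p₀) / p₁.
PN = (0.526 − 0.0982) / 0.526 = 0.4278 / 0.526 ≈ 0.8133

PN ≈ 0.813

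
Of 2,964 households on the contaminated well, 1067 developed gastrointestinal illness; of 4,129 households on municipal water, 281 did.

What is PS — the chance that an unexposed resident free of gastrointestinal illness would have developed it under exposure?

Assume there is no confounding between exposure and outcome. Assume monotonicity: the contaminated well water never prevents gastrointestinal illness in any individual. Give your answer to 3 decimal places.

PS ≈ 0.313

p₁ = P(outcome | exposed) = 1067/2964 = 0.35999
p₀ = P(outcome | unexposed) = 281/4129 = 0.068055
Under exogeneity and monotonicity, PS = (p₁ − p₀) / (1 − p₀).
PS = (0.35999 − 0.068055) / (1 − 0.068055) = 0.29193 / 0.93194 ≈ 0.3132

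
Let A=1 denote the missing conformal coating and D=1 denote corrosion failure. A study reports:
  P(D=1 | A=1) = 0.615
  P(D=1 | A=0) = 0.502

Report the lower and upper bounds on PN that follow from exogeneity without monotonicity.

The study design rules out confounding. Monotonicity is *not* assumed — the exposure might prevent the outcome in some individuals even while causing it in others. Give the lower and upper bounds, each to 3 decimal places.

0.184 ≤ PN ≤ 0.810

Let p₁ = 0.615, p₀ = 0.502.
Under exogeneity alone the bounds on PN are max{0,(p₁−p₀)/p₁} ≤ PN ≤ min{1,(1−p₀)/p₁}.
  lower = (p₁ − p₀)/p₁ = 0.113 / 0.615 ≈ 0.1837
  upper = min{1, (1 − p₀)/p₁} = 0.498 / 0.615 ≈ 0.8098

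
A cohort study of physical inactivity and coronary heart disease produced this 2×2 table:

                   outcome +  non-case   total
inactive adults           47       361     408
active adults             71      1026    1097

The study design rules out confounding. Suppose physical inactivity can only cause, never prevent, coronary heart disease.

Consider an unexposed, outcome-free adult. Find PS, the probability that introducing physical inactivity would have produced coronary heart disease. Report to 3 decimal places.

PS ≈ 0.054

p₁ = P(outcome | exposed) = 47/408 = 0.1152
p₀ = P(outcome | unexposed) = 71/1097 = 0.064722
Under exogeneity and monotonicity, PS = (p₁ − p₀) / (1 − p₀).
PS = (0.1152 − 0.064722) / (1 − 0.064722) = 0.050474 / 0.93528 ≈ 0.0540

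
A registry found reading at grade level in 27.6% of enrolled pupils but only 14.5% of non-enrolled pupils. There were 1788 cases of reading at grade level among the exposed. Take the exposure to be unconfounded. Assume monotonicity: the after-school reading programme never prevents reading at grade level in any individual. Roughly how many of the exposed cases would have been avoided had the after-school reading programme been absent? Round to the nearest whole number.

about 849 cases

p₁ = 0.276, p₀ = 0.145.
PN = (p₁ − p₀)/p₁ = (0.276 − 0.145) / 0.276 ≈ 0.47464.
Attributable cases ≈ PN × (exposed cases) = 0.47464 × 1788 ≈ 848.65.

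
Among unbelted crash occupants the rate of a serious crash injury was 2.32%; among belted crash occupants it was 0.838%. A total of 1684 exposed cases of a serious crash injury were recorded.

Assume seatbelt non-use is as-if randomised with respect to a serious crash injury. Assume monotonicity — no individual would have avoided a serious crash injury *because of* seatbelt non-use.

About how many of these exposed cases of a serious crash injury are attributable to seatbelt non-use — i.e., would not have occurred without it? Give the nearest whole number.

p₁ = 0.0232, p₀ = 0.00838.
PN = (p₁ − p₀)/p₁ = (0.0232 − 0.00838) / 0.0232 ≈ 0.63879.
Attributable cases ≈ PN × (exposed cases) = 0.63879 × 1684 ≈ 1075.73.

about 1076 cases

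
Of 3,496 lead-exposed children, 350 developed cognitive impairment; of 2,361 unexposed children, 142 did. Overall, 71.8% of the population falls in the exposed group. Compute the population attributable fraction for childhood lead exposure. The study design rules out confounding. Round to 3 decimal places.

p₁ = P(outcome | exposed) = 350/3496 = 0.10011
p₀ = P(outcome | unexposed) = 142/2361 = 0.060144
Overall risk P(Y=1) = π·p₁ + (1−π)·p₀ = 0.718×0.10011 + 0.282×0.060144 = 0.088843.
Under exogeneity, PAF = [P(Y=1) − p₀] / P(Y=1).
PAF = (0.088843 − 0.060144) / 0.088843 ≈ 0.3230

PAF ≈ 0.323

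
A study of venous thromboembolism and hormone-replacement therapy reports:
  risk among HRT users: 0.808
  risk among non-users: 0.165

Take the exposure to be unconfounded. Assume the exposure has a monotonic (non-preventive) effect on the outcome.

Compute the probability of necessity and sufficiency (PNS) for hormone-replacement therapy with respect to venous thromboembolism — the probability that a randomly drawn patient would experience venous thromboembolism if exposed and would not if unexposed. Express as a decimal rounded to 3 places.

PNS ≈ 0.643

Let p₁ = 0.808, p₀ = 0.165.
Under exogeneity and monotonicity, PNS = p₁ − p₀.
PNS = 0.808 − 0.165 = 0.643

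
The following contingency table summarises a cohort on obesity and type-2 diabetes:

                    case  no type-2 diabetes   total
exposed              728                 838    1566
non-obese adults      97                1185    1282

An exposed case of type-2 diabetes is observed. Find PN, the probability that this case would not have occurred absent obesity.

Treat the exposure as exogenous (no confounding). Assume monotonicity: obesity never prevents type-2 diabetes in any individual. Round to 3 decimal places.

p₁ = P(outcome | exposed) = 728/1566 = 0.46488
p₀ = P(outcome | unexposed) = 97/1282 = 0.075663
Under exogeneity and monotonicity, PN = (p₁ − p₀)/p₁.
PN = (0.46488 − 0.075663) / 0.46488 ≈ 0.8372

PN ≈ 0.837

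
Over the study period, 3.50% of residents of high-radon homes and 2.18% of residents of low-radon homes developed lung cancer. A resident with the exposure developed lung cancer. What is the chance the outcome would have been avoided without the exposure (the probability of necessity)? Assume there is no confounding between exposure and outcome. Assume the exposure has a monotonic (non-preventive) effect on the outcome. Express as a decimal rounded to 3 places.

PN ≈ 0.377

p₁ = 0.035, p₀ = 0.0218.
Under exogeneity and monotonicity, PN = (p₁ − p₀) / p₁.
PN = (0.035 − 0.0218) / 0.035 = 0.0132 / 0.035 ≈ 0.3771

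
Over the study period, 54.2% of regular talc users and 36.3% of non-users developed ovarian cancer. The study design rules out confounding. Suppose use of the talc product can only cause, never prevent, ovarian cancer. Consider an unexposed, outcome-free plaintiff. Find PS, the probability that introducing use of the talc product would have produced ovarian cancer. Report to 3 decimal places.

PS ≈ 0.281

p₁ = 0.542, p₀ = 0.363.
Under exogeneity and monotonicity, PS = (p₁ − p₀) / (1 − p₀).
PS = (0.542 − 0.363) / (1 − 0.363) = 0.179 / 0.637 ≈ 0.2810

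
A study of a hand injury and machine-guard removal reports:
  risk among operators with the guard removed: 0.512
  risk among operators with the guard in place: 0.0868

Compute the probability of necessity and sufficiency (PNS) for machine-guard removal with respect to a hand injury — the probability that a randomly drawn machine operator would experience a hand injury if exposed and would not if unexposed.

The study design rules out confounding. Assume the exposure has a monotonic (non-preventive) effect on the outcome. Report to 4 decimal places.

PNS ≈ 0.4252

Let p₁ = 0.512, p₀ = 0.0868.
Under exogeneity and monotonicity, PNS = p₁ − p₀.
PNS = 0.512 − 0.0868 = 0.4252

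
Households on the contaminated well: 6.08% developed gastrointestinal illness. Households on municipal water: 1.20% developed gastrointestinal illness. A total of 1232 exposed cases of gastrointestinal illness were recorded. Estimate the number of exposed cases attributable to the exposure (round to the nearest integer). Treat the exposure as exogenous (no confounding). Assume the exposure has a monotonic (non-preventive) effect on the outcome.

about 989 cases

p₁ = 0.0608, p₀ = 0.012.
PN = (p₁ − p₀)/p₁ = (0.0608 − 0.012) / 0.0608 ≈ 0.80263.
Attributable cases ≈ PN × (exposed cases) = 0.80263 × 1232 ≈ 988.84.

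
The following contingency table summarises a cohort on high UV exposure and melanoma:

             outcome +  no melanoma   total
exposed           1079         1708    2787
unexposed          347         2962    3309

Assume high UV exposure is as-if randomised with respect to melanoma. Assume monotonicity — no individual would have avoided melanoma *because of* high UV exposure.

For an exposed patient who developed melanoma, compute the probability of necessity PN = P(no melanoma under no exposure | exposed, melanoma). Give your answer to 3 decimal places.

PN ≈ 0.729

p₁ = P(outcome | exposed) = 1079/2787 = 0.38715
p₀ = P(outcome | unexposed) = 347/3309 = 0.10487
Under exogeneity and monotonicity, PN = (p₁ − p₀)/p₁.
PN = (0.38715 − 0.10487) / 0.38715 ≈ 0.7291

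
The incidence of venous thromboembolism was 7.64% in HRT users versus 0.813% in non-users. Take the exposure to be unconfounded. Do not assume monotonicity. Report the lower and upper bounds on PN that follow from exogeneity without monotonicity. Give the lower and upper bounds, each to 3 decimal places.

p₁ = 0.0764, p₀ = 0.00813.
Under exogeneity alone the bounds on PN are max{0,(p₁−p₀)/p₁} ≤ PN ≤ min{1,(1−p₀)/p₁}.
  lower = (p₁ − p₀)/p₁ = 0.06827 / 0.0764 ≈ 0.8936
  upper = min{1, (1 − p₀)/p₁} = 0.99187 / 0.0764 ≈ 12.9826 → capped at 1

0.894 ≤ PN ≤ 1.000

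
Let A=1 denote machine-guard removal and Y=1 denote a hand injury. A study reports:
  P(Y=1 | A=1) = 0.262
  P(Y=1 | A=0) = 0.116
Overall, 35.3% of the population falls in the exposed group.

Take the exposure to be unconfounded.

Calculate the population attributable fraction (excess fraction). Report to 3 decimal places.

Let p₁ = 0.262, p₀ = 0.116.
Overall risk P(Y=1) = π·p₁ + (1−π)·p₀ = 0.353×0.262 + 0.647×0.116 = 0.16754.
Under exogeneity, PAF = [P(Y=1) − p₀] / P(Y=1).
PAF = (0.16754 − 0.116) / 0.16754 ≈ 0.3076

PAF ≈ 0.308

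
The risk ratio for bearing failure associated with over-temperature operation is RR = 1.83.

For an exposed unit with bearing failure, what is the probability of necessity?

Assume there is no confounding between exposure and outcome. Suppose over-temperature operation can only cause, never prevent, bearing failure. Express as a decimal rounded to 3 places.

Under exogeneity and monotonicity, PN = (RR − 1) / RR = 1 − 1/RR.
PN = (1.83 − 1) / 1.83 = 0.83 / 1.83 ≈ 0.4536

PN ≈ 0.454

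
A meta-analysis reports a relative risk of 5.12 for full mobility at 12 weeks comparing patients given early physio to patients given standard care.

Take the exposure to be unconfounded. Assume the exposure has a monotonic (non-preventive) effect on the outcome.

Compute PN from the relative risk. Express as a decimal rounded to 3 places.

PN ≈ 0.805

Under exogeneity and monotonicity, PN = (RR − 1) / RR = 1 − 1/RR.
PN = (5.12 − 1) / 5.12 = 4.12 / 5.12 ≈ 0.8047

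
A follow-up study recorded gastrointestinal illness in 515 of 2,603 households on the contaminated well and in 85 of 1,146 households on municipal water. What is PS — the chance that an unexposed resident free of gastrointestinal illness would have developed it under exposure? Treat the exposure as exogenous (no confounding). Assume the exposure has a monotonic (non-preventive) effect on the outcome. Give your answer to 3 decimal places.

p₁ = P(outcome | exposed) = 515/2603 = 0.19785
p₀ = P(outcome | unexposed) = 85/1146 = 0.074171
Under exogeneity and monotonicity, PS = (p₁ − p₀) / (1 − p₀).
PS = (0.19785 − 0.074171) / (1 − 0.074171) = 0.12368 / 0.92583 ≈ 0.1336

PS ≈ 0.134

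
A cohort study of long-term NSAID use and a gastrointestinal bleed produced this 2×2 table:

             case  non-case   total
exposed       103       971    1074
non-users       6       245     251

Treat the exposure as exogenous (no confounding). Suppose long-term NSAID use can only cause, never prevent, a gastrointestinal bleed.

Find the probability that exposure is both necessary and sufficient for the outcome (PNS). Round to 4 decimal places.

PNS ≈ 0.0720

p₁ = P(outcome | exposed) = 103/1074 = 0.095903
p₀ = P(outcome | unexposed) = 6/251 = 0.023904
Under exogeneity and monotonicity, PNS = p₁ − p₀.
PNS = 0.095903 − 0.023904 = 0.071999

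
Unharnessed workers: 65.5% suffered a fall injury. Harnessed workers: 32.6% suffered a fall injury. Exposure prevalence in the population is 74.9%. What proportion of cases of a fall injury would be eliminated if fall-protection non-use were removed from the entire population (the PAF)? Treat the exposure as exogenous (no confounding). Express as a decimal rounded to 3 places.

p₁ = 0.655, p₀ = 0.326.
Overall risk P(Y=1) = π·p₁ + (1−π)·p₀ = 0.749×0.655 + 0.251×0.326 = 0.57242.
Under exogeneity, PAF = [P(Y=1) − p₀] / P(Y=1).
PAF = (0.57242 − 0.326) / 0.57242 ≈ 0.4305

PAF ≈ 0.430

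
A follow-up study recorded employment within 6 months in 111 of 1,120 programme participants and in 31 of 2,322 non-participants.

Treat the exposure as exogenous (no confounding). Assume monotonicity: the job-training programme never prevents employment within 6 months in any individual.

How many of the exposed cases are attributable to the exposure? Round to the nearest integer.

about 96 cases

p₁ = P(outcome | exposed) = 111/1120 = 0.099107
p₀ = P(outcome | unexposed) = 31/2322 = 0.013351
PN = (p₁ − p₀)/p₁ = (0.099107 − 0.013351) / 0.099107 ≈ 0.86529.
Attributable cases ≈ PN × (exposed cases) = 0.86529 × 111 ≈ 96.05.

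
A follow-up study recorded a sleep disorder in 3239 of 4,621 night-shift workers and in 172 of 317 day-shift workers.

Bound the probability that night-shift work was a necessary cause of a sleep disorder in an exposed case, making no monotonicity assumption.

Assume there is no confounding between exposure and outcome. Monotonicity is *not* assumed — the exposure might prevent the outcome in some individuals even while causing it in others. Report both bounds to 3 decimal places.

p₁ = P(outcome | exposed) = 3239/4621 = 0.70093
p₀ = P(outcome | unexposed) = 172/317 = 0.54259
Under exogeneity alone the bounds on PN are max{0,(p₁−p₀)/p₁} ≤ PN ≤ min{1,(1−p₀)/p₁}.
  lower = (p₁ − p₀)/p₁ = 0.15834 / 0.70093 ≈ 0.2259
  upper = min{1, (1 − p₀)/p₁} = 0.45741 / 0.70093 ≈ 0.6526

0.226 ≤ PN ≤ 0.653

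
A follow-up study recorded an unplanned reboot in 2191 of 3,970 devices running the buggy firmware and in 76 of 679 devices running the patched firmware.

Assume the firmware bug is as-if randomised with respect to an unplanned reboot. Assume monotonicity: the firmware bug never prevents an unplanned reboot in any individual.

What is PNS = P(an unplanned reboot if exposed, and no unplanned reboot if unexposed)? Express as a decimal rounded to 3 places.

PNS ≈ 0.440

p₁ = P(outcome | exposed) = 2191/3970 = 0.55189
p₀ = P(outcome | unexposed) = 76/679 = 0.11193
Under exogeneity and monotonicity, PNS = p₁ − p₀.
PNS = 0.55189 − 0.11193 = 0.43996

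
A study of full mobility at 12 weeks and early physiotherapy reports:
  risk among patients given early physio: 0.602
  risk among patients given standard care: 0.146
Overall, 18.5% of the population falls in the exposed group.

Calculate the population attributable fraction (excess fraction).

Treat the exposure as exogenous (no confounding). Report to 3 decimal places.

PAF ≈ 0.366

Let p₁ = 0.602, p₀ = 0.146.
Overall risk P(Y=1) = π·p₁ + (1−π)·p₀ = 0.185×0.602 + 0.815×0.146 = 0.23036.
Under exogeneity, PAF = [P(Y=1) − p₀] / P(Y=1).
PAF = (0.23036 − 0.146) / 0.23036 ≈ 0.3662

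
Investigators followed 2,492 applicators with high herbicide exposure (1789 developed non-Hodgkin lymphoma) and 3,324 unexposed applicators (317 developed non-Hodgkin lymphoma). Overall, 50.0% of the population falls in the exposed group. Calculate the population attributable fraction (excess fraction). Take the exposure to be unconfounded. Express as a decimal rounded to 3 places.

p₁ = P(outcome | exposed) = 1789/2492 = 0.7179
p₀ = P(outcome | unexposed) = 317/3324 = 0.095367
Overall risk P(Y=1) = π·p₁ + (1−π)·p₀ = 0.5×0.7179 + 0.5×0.095367 = 0.40663.
Under exogeneity, PAF = [P(Y=1) − p₀] / P(Y=1).
PAF = (0.40663 − 0.095367) / 0.40663 ≈ 0.7655

PAF ≈ 0.765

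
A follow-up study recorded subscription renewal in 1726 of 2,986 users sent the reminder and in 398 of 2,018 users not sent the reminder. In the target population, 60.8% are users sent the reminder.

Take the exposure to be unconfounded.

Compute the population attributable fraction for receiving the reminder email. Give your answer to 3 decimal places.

p₁ = P(outcome | exposed) = 1726/2986 = 0.57803
p₀ = P(outcome | unexposed) = 398/2018 = 0.19722
Overall risk P(Y=1) = π·p₁ + (1−π)·p₀ = 0.608×0.57803 + 0.392×0.19722 = 0.42875.
Under exogeneity, PAF = [P(Y=1) − p₀] / P(Y=1).
PAF = (0.42875 − 0.19722) / 0.42875 ≈ 0.5400

PAF ≈ 0.540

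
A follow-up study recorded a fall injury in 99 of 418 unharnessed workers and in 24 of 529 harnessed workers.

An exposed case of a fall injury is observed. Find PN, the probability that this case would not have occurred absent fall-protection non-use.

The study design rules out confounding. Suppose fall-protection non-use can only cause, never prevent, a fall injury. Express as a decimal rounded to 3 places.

PN ≈ 0.808

p₁ = P(outcome | exposed) = 99/418 = 0.23684
p₀ = P(outcome | unexposed) = 24/529 = 0.045369
Under exogeneity and monotonicity, PN = (p₁ − p₀) / p₁.
PN = (0.23684 − 0.045369) / 0.23684 = 0.19147 / 0.23684 ≈ 0.8084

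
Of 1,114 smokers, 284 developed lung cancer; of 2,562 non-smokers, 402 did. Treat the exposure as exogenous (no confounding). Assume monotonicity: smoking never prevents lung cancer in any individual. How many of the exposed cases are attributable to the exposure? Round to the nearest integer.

p₁ = P(outcome | exposed) = 284/1114 = 0.25494
p₀ = P(outcome | unexposed) = 402/2562 = 0.15691
PN = (p₁ − p₀)/p₁ = (0.25494 − 0.15691) / 0.25494 ≈ 0.38452.
Attributable cases ≈ PN × (exposed cases) = 0.38452 × 284 ≈ 109.20.

about 109 cases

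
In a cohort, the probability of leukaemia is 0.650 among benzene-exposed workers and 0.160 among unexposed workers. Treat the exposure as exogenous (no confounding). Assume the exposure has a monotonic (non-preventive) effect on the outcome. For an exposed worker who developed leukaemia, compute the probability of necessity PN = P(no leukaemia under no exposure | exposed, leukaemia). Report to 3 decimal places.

Let p₁ = 0.65, p₀ = 0.16.
Under exogeneity and monotonicity, PN = (p₁ − p₀) / p₁.
PN = (0.65 − 0.16) / 0.65 = 0.49 / 0.65 ≈ 0.7538

PN ≈ 0.754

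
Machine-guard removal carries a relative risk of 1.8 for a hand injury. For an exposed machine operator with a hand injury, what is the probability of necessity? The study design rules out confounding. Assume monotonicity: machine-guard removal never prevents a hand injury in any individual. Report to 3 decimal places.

Under exogeneity and monotonicity, PN = (RR − 1) / RR = 1 − 1/RR.
PN = (1.8 − 1) / 1.8 = 0.8 / 1.8 ≈ 0.4444

PN ≈ 0.444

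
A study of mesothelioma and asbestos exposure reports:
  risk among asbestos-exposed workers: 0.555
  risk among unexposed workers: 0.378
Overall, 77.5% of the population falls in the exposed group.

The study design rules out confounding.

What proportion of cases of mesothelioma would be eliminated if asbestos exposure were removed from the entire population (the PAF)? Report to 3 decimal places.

Let p₁ = 0.555, p₀ = 0.378.
Overall risk P(Y=1) = π·p₁ + (1−π)·p₀ = 0.775×0.555 + 0.225×0.378 = 0.51518.
Under exogeneity, PAF = [P(Y=1) − p₀] / P(Y=1).
PAF = (0.51518 − 0.378) / 0.51518 ≈ 0.2663

PAF ≈ 0.266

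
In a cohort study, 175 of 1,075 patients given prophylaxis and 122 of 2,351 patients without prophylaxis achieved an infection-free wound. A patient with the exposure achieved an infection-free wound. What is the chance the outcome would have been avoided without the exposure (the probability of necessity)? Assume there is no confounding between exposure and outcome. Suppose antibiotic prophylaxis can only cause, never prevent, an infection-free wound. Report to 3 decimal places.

PN ≈ 0.681

p₁ = P(outcome | exposed) = 175/1075 = 0.16279
p₀ = P(outcome | unexposed) = 122/2351 = 0.051893
Under exogeneity and monotonicity, PN = (p₁ − p₀) / p₁.
PN = (0.16279 − 0.051893) / 0.16279 = 0.1109 / 0.16279 ≈ 0.6812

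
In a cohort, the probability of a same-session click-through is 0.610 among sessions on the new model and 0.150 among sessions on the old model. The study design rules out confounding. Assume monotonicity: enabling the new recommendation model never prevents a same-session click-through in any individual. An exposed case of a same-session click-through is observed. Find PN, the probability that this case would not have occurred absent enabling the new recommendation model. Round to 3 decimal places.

PN ≈ 0.754

Let p₁ = 0.61, p₀ = 0.15.
Under exogeneity and monotonicity, PN = (p₁ − p₀) / p₁.
PN = (0.61 − 0.15) / 0.61 = 0.46 / 0.61 ≈ 0.7541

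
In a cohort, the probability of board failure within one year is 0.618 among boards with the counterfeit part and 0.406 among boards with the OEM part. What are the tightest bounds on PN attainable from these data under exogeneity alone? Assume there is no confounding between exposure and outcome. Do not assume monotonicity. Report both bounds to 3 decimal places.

Let p₁ = 0.618, p₀ = 0.406.
Under exogeneity alone the bounds on PN are max{0,(p₁−p₀)/p₁} ≤ PN ≤ min{1,(1−p₀)/p₁}.
  lower = (p₁ − p₀)/p₁ = 0.212 / 0.618 ≈ 0.3430
  upper = min{1, (1 − p₀)/p₁} = 0.594 / 0.618 ≈ 0.9612

0.343 ≤ PN ≤ 0.961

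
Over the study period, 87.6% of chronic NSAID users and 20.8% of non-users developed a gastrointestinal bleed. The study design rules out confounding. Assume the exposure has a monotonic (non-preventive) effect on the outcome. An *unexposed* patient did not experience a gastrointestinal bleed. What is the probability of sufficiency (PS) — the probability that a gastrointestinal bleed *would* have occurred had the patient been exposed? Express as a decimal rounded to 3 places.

PS ≈ 0.843

p₁ = 0.876, p₀ = 0.208.
Under exogeneity and monotonicity, PS = (p₁ − p₀) / (1 − p₀).
PS = (0.876 − 0.208) / (1 − 0.208) = 0.668 / 0.792 ≈ 0.8434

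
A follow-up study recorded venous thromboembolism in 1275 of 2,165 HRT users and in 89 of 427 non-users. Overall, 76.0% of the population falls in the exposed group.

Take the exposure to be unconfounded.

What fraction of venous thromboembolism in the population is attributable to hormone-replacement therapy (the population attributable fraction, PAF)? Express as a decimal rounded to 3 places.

p₁ = P(outcome | exposed) = 1275/2165 = 0.58891
p₀ = P(outcome | unexposed) = 89/427 = 0.20843
Overall risk P(Y=1) = π·p₁ + (1−π)·p₀ = 0.76×0.58891 + 0.24×0.20843 = 0.4976.
Under exogeneity, PAF = [P(Y=1) − p₀] / P(Y=1).
PAF = (0.4976 − 0.20843) / 0.4976 ≈ 0.5811

PAF ≈ 0.581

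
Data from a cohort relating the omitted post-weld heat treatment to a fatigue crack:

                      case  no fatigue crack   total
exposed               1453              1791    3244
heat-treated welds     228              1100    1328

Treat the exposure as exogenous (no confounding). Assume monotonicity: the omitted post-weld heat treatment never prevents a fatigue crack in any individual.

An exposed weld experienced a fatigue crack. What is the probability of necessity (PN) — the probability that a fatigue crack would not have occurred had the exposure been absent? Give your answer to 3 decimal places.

PN ≈ 0.617

p₁ = P(outcome | exposed) = 1453/3244 = 0.4479
p₀ = P(outcome | unexposed) = 228/1328 = 0.17169
Under exogeneity and monotonicity, PN = (p₁ − p₀)/p₁.
PN = (0.4479 − 0.17169) / 0.4479 ≈ 0.6167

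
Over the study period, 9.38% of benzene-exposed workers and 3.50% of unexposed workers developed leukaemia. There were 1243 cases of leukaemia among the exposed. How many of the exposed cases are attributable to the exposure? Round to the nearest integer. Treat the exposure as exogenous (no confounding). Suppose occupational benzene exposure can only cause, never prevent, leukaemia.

p₁ = 0.0938, p₀ = 0.035.
PN = (p₁ − p₀)/p₁ = (0.0938 − 0.035) / 0.0938 ≈ 0.62687.
Attributable cases ≈ PN × (exposed cases) = 0.62687 × 1243 ≈ 779.19.

about 779 cases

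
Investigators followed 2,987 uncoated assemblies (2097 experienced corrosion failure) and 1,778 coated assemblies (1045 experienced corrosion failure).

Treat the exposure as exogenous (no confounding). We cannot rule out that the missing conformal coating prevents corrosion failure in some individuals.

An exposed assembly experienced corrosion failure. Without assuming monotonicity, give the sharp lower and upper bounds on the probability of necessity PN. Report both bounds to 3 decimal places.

0.163 ≤ PN ≤ 0.587

p₁ = P(outcome | exposed) = 2097/2987 = 0.70204
p₀ = P(outcome | unexposed) = 1045/1778 = 0.58774
Under exogeneity alone the bounds on PN are max{0,(p₁−p₀)/p₁} ≤ PN ≤ min{1,(1−p₀)/p₁}.
  lower = (p₁ − p₀)/p₁ = 0.1143 / 0.70204 ≈ 0.1628
  upper = min{1, (1 − p₀)/p₁} = 0.41226 / 0.70204 ≈ 0.5872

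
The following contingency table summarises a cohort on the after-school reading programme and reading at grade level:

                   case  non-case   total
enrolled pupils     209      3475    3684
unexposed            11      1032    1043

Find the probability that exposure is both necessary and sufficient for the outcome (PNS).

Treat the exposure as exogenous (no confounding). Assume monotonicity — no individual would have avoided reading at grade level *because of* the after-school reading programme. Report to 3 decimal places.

p₁ = P(outcome | exposed) = 209/3684 = 0.056732
p₀ = P(outcome | unexposed) = 11/1043 = 0.010547
Under exogeneity and monotonicity, PNS = p₁ − p₀.
PNS = 0.056732 − 0.010547 = 0.046185

PNS ≈ 0.046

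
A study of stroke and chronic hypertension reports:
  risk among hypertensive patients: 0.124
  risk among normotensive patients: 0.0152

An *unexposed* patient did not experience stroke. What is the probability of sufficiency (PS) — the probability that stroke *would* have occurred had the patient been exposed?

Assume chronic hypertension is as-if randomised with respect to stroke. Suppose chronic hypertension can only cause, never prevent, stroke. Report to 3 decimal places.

Let p₁ = 0.124, p₀ = 0.0152.
Under exogeneity and monotonicity, PS = (p₁ − p₀) / (1 − p₀).
PS = (0.124 − 0.0152) / (1 − 0.0152) = 0.1088 / 0.9848 ≈ 0.1105

PS ≈ 0.110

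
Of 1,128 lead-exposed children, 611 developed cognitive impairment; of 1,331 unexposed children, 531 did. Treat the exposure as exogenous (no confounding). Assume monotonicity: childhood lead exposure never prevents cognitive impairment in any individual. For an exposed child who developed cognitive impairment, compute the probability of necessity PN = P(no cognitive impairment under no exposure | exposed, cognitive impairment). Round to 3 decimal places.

p₁ = P(outcome | exposed) = 611/1128 = 0.54167
p₀ = P(outcome | unexposed) = 531/1331 = 0.39895
Under exogeneity and monotonicity, PN = (p₁ − p₀) / p₁.
PN = (0.54167 − 0.39895) / 0.54167 = 0.14272 / 0.54167 ≈ 0.2635

PN ≈ 0.263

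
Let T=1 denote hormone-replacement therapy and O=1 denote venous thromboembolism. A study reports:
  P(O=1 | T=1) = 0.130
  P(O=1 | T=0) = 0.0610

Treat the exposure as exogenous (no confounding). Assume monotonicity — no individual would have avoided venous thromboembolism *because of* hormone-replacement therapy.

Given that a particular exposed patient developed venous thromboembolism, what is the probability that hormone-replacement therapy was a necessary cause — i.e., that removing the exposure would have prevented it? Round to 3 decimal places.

Let p₁ = 0.13, p₀ = 0.061.
Under exogeneity and monotonicity, PN = (p₁ − p₀) / p₁.
PN = (0.13 − 0.061) / 0.13 = 0.069 / 0.13 ≈ 0.5308

PN ≈ 0.531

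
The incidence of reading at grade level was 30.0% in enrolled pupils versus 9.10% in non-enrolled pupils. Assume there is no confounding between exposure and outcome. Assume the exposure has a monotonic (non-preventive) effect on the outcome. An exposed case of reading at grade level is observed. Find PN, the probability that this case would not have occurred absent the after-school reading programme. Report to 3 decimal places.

PN ≈ 0.697

p₁ = 0.3, p₀ = 0.091.
Under exogeneity and monotonicity, PN = (p₁ − p₀) / p₁.
PN = (0.3 − 0.091) / 0.3 = 0.209 / 0.3 ≈ 0.6967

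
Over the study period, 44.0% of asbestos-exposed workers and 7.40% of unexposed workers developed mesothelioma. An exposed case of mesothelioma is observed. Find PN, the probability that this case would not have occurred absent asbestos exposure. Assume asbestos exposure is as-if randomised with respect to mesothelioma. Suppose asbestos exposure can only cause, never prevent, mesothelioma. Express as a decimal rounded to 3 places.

p₁ = 0.44, p₀ = 0.074.
Under exogeneity and monotonicity, PN = (p₁ − p₀) / p₁.
PN = (0.44 − 0.074) / 0.44 = 0.366 / 0.44 ≈ 0.8318

PN ≈ 0.832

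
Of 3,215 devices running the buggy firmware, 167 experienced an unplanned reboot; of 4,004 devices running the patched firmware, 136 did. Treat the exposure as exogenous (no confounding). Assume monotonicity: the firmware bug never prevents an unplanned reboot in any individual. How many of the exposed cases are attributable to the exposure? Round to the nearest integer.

about 58 cases

p₁ = P(outcome | exposed) = 167/3215 = 0.051944
p₀ = P(outcome | unexposed) = 136/4004 = 0.033966
PN = (p₁ − p₀)/p₁ = (0.051944 − 0.033966) / 0.051944 ≈ 0.34610.
Attributable cases ≈ PN × (exposed cases) = 0.34610 × 167 ≈ 57.80.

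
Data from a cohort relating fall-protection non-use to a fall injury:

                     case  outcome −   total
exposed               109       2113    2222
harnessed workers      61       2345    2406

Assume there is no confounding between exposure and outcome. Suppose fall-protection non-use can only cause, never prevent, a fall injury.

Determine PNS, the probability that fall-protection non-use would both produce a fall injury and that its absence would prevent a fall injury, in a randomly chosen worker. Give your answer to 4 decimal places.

PNS ≈ 0.0237

p₁ = P(outcome | exposed) = 109/2222 = 0.049055
p₀ = P(outcome | unexposed) = 61/2406 = 0.025353
Under exogeneity and monotonicity, PNS = p₁ − p₀.
PNS = 0.049055 − 0.025353 = 0.023702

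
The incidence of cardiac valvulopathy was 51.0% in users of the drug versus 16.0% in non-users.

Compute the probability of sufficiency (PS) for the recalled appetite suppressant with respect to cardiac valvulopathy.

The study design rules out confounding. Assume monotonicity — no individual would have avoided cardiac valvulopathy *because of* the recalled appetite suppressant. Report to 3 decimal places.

PS ≈ 0.417

p₁ = 0.51, p₀ = 0.16.
Under exogeneity and monotonicity, PS = (p₁ − p₀) / (1 − p₀).
PS = (0.51 − 0.16) / (1 − 0.16) = 0.35 / 0.84 ≈ 0.4167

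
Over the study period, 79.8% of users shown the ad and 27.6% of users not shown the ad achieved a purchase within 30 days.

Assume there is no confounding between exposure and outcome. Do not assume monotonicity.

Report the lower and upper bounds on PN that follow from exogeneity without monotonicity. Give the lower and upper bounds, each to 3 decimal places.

0.654 ≤ PN ≤ 0.907

p₁ = 0.798, p₀ = 0.276.
Under exogeneity alone the bounds on PN are max{0,(p₁−p₀)/p₁} ≤ PN ≤ min{1,(1−p₀)/p₁}.
  lower = (p₁ − p₀)/p₁ = 0.522 / 0.798 ≈ 0.6541
  upper = min{1, (1 − p₀)/p₁} = 0.724 / 0.798 ≈ 0.9073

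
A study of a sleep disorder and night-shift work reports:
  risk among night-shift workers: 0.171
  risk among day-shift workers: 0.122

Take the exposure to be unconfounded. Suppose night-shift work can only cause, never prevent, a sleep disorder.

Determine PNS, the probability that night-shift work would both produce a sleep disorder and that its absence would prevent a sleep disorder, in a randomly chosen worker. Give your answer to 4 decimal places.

PNS ≈ 0.0490

Let p₁ = 0.171, p₀ = 0.122.
Under exogeneity and monotonicity, PNS = p₁ − p₀.
PNS = 0.171 − 0.122 = 0.049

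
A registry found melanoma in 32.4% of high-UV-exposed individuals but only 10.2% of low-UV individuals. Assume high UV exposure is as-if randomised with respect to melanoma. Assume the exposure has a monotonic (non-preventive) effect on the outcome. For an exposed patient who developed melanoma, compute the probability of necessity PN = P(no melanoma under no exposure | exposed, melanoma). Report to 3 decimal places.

p₁ = 0.324, p₀ = 0.102.
Under exogeneity and monotonicity, PN = (p₁ − p₀) / p₁.
PN = (0.324 − 0.102) / 0.324 = 0.222 / 0.324 ≈ 0.6852

PN ≈ 0.685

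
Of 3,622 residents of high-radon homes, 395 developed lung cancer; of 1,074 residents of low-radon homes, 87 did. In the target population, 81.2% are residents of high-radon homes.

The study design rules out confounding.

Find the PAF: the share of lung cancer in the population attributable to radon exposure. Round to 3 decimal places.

p₁ = P(outcome | exposed) = 395/3622 = 0.10906
p₀ = P(outcome | unexposed) = 87/1074 = 0.081006
Overall risk P(Y=1) = π·p₁ + (1−π)·p₀ = 0.812×0.10906 + 0.188×0.081006 = 0.10378.
Under exogeneity, PAF = [P(Y=1) − p₀] / P(Y=1).
PAF = (0.10378 − 0.081006) / 0.10378 ≈ 0.2195

PAF ≈ 0.219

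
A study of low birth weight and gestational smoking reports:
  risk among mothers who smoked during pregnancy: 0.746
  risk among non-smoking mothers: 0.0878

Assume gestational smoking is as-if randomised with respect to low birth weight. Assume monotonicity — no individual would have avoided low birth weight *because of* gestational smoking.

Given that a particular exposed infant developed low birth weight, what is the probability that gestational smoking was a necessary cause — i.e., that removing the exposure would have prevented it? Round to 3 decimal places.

PN ≈ 0.882

Let p₁ = 0.746, p₀ = 0.0878.
Under exogeneity and monotonicity, PN = (p₁ − p₀) / p₁.
PN = (0.746 − 0.0878) / 0.746 = 0.6582 / 0.746 ≈ 0.8823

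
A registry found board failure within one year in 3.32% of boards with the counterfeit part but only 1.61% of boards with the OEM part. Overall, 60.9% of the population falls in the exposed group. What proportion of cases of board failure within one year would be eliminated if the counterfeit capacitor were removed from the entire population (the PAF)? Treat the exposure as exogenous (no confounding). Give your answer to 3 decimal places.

PAF ≈ 0.393

p₁ = 0.0332, p₀ = 0.0161.
Overall risk P(Y=1) = π·p₁ + (1−π)·p₀ = 0.609×0.0332 + 0.391×0.0161 = 0.026514.
Under exogeneity, PAF = [P(Y=1) − p₀] / P(Y=1).
PAF = (0.026514 − 0.0161) / 0.026514 ≈ 0.3928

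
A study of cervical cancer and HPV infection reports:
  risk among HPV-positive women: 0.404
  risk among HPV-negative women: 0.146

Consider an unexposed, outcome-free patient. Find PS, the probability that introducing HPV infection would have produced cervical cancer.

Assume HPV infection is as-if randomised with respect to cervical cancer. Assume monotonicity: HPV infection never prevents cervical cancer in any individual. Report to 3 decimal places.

PS ≈ 0.302

Let p₁ = 0.404, p₀ = 0.146.
Under exogeneity and monotonicity, PS = (p₁ − p₀) / (1 − p₀).
PS = (0.404 − 0.146) / (1 − 0.146) = 0.258 / 0.854 ≈ 0.3021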